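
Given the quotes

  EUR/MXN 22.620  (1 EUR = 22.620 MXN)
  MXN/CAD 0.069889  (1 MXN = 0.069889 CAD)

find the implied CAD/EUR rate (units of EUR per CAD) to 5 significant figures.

CAD/EUR = 0.63256

1 CAD ÷ 0.069889 = 14.3084 MXN
14.3084 MXN ÷ 22.620 = 0.632555 EUR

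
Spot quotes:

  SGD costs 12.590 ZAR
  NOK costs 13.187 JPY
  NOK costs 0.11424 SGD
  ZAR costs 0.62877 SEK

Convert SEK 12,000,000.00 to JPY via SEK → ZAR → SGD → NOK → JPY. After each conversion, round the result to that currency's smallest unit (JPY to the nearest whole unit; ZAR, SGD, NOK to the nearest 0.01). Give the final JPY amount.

JPY 174,981,250

SEK 12,000,000.00 ÷ 0.62877 = ZAR 19,084,880.00
ZAR 19,084,880.00 ÷ 12.590 = SGD 1,515,876.09
SGD 1,515,876.09 ÷ 0.11424 = NOK 13,269,223.48
NOK 13,269,223.48 × 13.187 = JPY 174,981,250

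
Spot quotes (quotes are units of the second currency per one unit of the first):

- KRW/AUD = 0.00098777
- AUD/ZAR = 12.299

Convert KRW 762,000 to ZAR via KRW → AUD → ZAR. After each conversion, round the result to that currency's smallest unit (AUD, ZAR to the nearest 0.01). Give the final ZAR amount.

ZAR 9,257.21

KRW 762,000 × 0.00098777 = AUD 752.68
AUD 752.68 × 12.299 = ZAR 9,257.21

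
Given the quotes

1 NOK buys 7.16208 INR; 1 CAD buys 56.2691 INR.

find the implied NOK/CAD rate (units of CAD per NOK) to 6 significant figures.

NOK/CAD = 0.127283

1 NOK × 7.16208 = 7.16208 INR
7.16208 INR ÷ 56.2691 = 0.127283 CAD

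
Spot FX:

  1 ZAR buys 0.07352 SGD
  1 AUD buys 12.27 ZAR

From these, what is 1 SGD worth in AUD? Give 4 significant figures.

1 SGD ÷ 0.07352 = 13.6017 ZAR
13.6017 ZAR ÷ 12.27 = 1.10854 AUD

SGD/AUD = 1.109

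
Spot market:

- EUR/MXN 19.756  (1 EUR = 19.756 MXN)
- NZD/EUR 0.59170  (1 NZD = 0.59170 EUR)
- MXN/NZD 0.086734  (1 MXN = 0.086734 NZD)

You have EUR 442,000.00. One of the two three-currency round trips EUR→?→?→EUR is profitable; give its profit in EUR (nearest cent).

Profitable loop is EUR → MXN → NZD → EUR:
EUR 442,000.00 × 19.756 = MXN 8,732,152.00
MXN 8,732,152.00 × 0.086734 = NZD 757,374.47
NZD 757,374.47 × 0.59170 = EUR 448,138.47
Profit = EUR 448,138.47 − EUR 442,000.00

Profit: EUR 6,138.47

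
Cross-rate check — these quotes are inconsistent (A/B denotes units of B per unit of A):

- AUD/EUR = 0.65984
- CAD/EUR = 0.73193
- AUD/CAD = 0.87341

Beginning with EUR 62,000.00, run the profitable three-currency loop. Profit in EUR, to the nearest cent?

Profit: EUR 1,994.50

Profitable loop is EUR → CAD → AUD → EUR:
EUR 62,000.00 ÷ 0.73193 = CAD 84,707.55
CAD 84,707.55 ÷ 0.87341 = AUD 96,984.87
AUD 96,984.87 × 0.65984 = EUR 63,994.50
Profit = EUR 63,994.50 − EUR 62,000.00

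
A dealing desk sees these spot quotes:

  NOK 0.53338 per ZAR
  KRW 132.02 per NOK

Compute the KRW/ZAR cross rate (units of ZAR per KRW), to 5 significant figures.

1 KRW ÷ 132.02 = 0.00757461 NOK
0.00757461 NOK ÷ 0.53338 = 0.0142012 ZAR

KRW/ZAR = 0.014201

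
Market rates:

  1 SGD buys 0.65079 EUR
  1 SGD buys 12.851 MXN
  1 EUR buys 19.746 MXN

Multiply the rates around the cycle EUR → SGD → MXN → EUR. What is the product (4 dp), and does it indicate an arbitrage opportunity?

1.0000 (no arbitrage)

Around EUR → SGD → MXN → EUR: 1 ÷ 0.65079 × 12.851 ÷ 19.746 = 1.000039
Product ≈ 1 (deviation 0.004%, within rounding noise).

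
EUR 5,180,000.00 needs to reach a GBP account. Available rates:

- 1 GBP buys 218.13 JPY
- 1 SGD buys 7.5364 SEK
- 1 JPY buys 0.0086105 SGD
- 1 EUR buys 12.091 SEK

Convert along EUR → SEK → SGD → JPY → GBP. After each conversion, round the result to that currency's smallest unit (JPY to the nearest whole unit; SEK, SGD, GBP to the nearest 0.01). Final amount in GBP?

GBP 4,424,704.47

EUR 5,180,000.00 × 12.091 = SEK 62,631,380.00
SEK 62,631,380.00 ÷ 7.5364 = SGD 8,310,516.96
SGD 8,310,516.96 ÷ 0.0086105 = JPY 965,160,787
JPY 965,160,787 ÷ 218.13 = GBP 4,424,704.47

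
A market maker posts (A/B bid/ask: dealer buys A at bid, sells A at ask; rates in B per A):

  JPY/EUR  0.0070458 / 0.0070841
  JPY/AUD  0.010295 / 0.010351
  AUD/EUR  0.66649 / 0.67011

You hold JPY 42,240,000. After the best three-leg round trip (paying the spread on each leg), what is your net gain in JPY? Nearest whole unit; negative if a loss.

Net profit: JPY 666,769

Best loop JPY → EUR → AUD → JPY:
JPY 42,240,000 × 0.0070458 (sell JPY at bid) = EUR 297,614.59
EUR 297,614.59 ÷ 0.67011 (buy AUD at ask) = AUD 444,127.97
AUD 444,127.97 ÷ 0.010351 (buy JPY at ask) = JPY 42,906,769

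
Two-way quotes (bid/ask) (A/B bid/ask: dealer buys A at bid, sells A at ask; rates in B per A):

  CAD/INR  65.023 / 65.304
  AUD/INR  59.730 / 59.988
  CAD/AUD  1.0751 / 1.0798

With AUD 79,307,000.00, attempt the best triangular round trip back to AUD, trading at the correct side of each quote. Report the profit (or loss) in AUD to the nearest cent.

Best loop AUD → CAD → INR → AUD:
AUD 79,307,000.00 ÷ 1.0798 (buy CAD at ask) = CAD 73,446,008.52
CAD 73,446,008.52 × 65.023 (sell CAD at bid) = INR 4,775,679,812.00
INR 4,775,679,812.00 ÷ 59.988 (buy AUD at ask) = AUD 79,610,585.65

Net profit: AUD 303,585.65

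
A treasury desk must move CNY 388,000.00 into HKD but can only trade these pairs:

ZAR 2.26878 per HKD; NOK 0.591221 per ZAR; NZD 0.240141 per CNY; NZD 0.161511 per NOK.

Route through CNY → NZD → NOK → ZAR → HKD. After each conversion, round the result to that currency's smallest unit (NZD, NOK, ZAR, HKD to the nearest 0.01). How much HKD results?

CNY 388,000.00 × 0.240141 = NZD 93,174.71
NZD 93,174.71 ÷ 0.161511 = NOK 576,893.90
NOK 576,893.90 ÷ 0.591221 = ZAR 975,766.93
ZAR 975,766.93 ÷ 2.26878 = HKD 430,084.42

HKD 430,084.42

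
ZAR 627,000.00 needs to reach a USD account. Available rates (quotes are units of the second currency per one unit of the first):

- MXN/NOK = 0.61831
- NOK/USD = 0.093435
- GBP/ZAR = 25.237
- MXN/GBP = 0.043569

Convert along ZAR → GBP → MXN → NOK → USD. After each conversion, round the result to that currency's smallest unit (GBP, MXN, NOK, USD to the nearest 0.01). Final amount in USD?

ZAR 627,000.00 ÷ 25.237 = GBP 24,844.47
GBP 24,844.47 ÷ 0.043569 = MXN 570,232.73
MXN 570,232.73 × 0.61831 = NOK 352,580.60
NOK 352,580.60 × 0.093435 = USD 32,943.37

USD 32,943.37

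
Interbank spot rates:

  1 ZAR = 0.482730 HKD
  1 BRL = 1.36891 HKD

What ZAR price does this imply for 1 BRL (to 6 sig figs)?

BRL/ZAR = 2.83577

1 BRL × 1.36891 = 1.36891 HKD
1.36891 HKD ÷ 0.482730 = 2.83577 ZAR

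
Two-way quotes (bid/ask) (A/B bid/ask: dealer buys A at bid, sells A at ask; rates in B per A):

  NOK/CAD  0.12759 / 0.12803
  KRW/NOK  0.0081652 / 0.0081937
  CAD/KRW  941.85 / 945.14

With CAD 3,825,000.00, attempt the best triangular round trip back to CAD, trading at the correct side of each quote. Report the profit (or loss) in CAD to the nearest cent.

Net profit: CAD 32,833.60

Best loop CAD → NOK → KRW → CAD:
CAD 3,825,000.00 ÷ 0.12803 (buy NOK at ask) = NOK 29,875,810.36
NOK 29,875,810.36 ÷ 0.0081937 (buy KRW at ask) = KRW 3,646,192,850
KRW 3,646,192,850 ÷ 945.14 (buy CAD at ask) = CAD 3,857,833.60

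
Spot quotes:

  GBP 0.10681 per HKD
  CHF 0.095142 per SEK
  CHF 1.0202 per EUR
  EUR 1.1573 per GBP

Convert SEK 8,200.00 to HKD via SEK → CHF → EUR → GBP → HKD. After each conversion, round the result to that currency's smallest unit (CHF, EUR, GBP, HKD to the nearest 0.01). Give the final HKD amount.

SEK 8,200.00 × 0.095142 = CHF 780.16
CHF 780.16 ÷ 1.0202 = EUR 764.71
EUR 764.71 ÷ 1.1573 = GBP 660.77
GBP 660.77 ÷ 0.10681 = HKD 6,186.41

HKD 6,186.41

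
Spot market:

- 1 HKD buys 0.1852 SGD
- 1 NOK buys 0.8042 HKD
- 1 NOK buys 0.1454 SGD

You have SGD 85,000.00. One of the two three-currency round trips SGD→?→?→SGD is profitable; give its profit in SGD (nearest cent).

Profit: SGD 2,068.20

Profitable loop is SGD → NOK → HKD → SGD:
SGD 85,000.00 ÷ 0.1454 = NOK 584,594.22
NOK 584,594.22 × 0.8042 = HKD 470,130.67
HKD 470,130.67 × 0.1852 = SGD 87,068.20
Profit = SGD 87,068.20 − SGD 85,000.00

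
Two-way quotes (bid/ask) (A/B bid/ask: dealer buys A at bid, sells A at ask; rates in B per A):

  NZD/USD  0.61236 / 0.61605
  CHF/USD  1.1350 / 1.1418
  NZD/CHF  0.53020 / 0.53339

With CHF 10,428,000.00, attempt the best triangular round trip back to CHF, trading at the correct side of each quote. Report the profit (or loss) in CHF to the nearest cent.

Best loop CHF → NZD → USD → CHF:
CHF 10,428,000.00 ÷ 0.53339 (buy NZD at ask) = NZD 19,550,422.77
NZD 19,550,422.77 × 0.61236 (sell NZD at bid) = USD 11,971,896.89
USD 11,971,896.89 ÷ 1.1418 (buy CHF at ask) = CHF 10,485,108.50

Net profit: CHF 57,108.50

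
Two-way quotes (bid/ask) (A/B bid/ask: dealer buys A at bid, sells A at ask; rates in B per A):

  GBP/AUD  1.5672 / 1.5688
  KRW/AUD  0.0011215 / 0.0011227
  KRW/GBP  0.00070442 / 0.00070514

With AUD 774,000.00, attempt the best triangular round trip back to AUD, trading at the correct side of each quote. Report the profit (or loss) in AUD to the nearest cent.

Net profit: AUD 10,688.53

Best loop AUD → GBP → KRW → AUD:
AUD 774,000.00 ÷ 1.5688 (buy GBP at ask) = GBP 493,370.73
GBP 493,370.73 ÷ 0.00070514 (buy KRW at ask) = KRW 699,677,694
KRW 699,677,694 × 0.0011215 (sell KRW at bid) = AUD 784,688.53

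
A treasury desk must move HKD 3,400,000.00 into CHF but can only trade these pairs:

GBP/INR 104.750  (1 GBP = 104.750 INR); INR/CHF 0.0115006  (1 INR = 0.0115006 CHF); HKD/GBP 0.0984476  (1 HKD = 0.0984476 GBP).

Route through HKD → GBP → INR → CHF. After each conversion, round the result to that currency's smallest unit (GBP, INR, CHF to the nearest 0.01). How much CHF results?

CHF 403,235.33

HKD 3,400,000.00 × 0.0984476 = GBP 334,721.84
GBP 334,721.84 × 104.750 = INR 35,062,112.74
INR 35,062,112.74 × 0.0115006 = CHF 403,235.33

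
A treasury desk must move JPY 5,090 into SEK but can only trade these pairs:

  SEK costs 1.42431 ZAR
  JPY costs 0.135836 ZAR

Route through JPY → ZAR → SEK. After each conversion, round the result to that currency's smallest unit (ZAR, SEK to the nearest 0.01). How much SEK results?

SEK 485.44

JPY 5,090 × 0.135836 = ZAR 691.41
ZAR 691.41 ÷ 1.42431 = SEK 485.44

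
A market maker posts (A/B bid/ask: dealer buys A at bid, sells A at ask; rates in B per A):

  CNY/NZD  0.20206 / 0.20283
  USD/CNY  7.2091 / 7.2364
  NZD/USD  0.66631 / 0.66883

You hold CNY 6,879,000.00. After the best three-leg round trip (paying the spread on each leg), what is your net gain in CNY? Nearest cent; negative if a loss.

Best loop CNY → USD → NZD → CNY:
CNY 6,879,000.00 ÷ 7.2364 (buy USD at ask) = USD 950,610.80
USD 950,610.80 ÷ 0.66883 (buy NZD at ask) = NZD 1,421,304.07
NZD 1,421,304.07 ÷ 0.20283 (buy CNY at ask) = CNY 7,007,366.12

Net profit: CNY 128,366.12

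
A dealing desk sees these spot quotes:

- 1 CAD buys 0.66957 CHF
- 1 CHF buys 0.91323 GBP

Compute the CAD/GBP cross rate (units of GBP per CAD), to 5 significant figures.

1 CAD × 0.66957 = 0.66957 CHF
0.66957 CHF × 0.91323 = 0.611471 GBP

CAD/GBP = 0.61147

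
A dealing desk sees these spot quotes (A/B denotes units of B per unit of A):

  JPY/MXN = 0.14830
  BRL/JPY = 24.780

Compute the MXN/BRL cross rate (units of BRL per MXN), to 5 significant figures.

MXN/BRL = 0.27212

1 MXN ÷ 0.14830 = 6.74309 JPY
6.74309 JPY ÷ 24.780 = 0.272118 BRL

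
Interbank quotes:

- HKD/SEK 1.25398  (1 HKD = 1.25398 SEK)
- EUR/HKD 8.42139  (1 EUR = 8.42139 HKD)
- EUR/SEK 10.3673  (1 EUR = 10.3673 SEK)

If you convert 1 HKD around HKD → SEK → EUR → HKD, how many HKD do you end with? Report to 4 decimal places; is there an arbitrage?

1.0186 (arbitrage exists)

Around HKD → SEK → EUR → HKD: 1 × 1.25398 ÷ 10.3673 × 8.42139 = 1.018612
Product > 1; profitable direction is HKD → SEK → EUR → HKD.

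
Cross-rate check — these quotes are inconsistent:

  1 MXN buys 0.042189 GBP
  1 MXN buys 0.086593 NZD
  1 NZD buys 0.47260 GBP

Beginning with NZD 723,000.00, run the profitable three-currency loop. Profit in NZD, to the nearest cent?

Profitable loop is NZD → MXN → GBP → NZD:
NZD 723,000.00 ÷ 0.086593 = MXN 8,349,404.69
MXN 8,349,404.69 × 0.042189 = GBP 352,253.03
GBP 352,253.03 ÷ 0.47260 = NZD 745,351.32
Profit = NZD 745,351.32 − NZD 723,000.00

Profit: NZD 22,351.32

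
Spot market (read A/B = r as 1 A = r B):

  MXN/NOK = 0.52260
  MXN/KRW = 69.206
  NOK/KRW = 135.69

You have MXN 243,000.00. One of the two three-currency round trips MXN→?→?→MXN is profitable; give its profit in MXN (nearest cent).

Profit: MXN 5,988.78

Profitable loop is MXN → NOK → KRW → MXN:
MXN 243,000.00 × 0.52260 = NOK 126,991.80
NOK 126,991.80 × 135.69 = KRW 17,231,517
KRW 17,231,517 ÷ 69.206 = MXN 248,988.78
Profit = MXN 248,988.78 − MXN 243,000.00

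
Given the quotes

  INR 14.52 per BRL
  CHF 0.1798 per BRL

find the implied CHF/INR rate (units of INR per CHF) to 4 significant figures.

CHF/INR = 80.76

1 CHF ÷ 0.1798 = 5.56174 BRL
5.56174 BRL × 14.52 = 80.7564 INR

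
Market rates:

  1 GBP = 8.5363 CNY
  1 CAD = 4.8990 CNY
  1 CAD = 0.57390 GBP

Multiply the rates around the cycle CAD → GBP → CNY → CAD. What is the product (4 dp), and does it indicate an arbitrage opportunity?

Around CAD → GBP → CNY → CAD: 1 × 0.57390 × 8.5363 ÷ 4.8990 = 0.999996
Product ≈ 1 (deviation 0.000%, within rounding noise).

1.0000 (no arbitrage)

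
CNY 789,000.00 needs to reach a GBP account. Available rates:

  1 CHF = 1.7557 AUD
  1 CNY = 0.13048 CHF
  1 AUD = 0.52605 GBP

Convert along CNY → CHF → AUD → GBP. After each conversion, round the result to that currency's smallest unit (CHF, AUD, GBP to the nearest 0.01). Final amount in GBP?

GBP 95,082.00

CNY 789,000.00 × 0.13048 = CHF 102,948.72
CHF 102,948.72 × 1.7557 = AUD 180,747.07
AUD 180,747.07 × 0.52605 = GBP 95,082.00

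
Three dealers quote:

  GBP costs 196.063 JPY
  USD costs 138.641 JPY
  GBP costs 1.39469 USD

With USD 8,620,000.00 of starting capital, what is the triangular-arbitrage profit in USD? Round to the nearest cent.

Profitable loop is USD → GBP → JPY → USD:
USD 8,620,000.00 ÷ 1.39469 = GBP 6,180,584.93
GBP 6,180,584.93 × 196.063 = JPY 1,211,784,024
JPY 1,211,784,024 ÷ 138.641 = USD 8,740,444.92
Profit = USD 8,740,444.92 − USD 8,620,000.00

Profit: USD 120,444.92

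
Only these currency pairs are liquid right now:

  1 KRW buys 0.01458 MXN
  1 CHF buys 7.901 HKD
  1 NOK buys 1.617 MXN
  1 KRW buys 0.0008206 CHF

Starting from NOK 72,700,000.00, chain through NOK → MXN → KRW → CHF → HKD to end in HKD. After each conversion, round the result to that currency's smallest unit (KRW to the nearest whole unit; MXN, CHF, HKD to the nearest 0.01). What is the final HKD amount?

NOK 72,700,000.00 × 1.617 = MXN 117,555,900.00
MXN 117,555,900.00 ÷ 0.01458 = KRW 8,062,818,930
KRW 8,062,818,930 × 0.0008206 = CHF 6,616,349.21
CHF 6,616,349.21 × 7.901 = HKD 52,275,775.11

HKD 52,275,775.11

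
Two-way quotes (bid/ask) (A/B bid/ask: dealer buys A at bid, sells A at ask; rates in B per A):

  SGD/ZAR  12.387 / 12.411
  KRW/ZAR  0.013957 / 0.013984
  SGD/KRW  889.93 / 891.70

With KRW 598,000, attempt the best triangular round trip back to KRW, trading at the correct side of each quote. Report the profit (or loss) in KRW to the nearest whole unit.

Best loop KRW → ZAR → SGD → KRW:
KRW 598,000 × 0.013957 (sell KRW at bid) = ZAR 8,346.29
ZAR 8,346.29 ÷ 12.411 (buy SGD at ask) = SGD 672.49
SGD 672.49 × 889.93 (sell SGD at bid) = KRW 598,470

Net profit: KRW 470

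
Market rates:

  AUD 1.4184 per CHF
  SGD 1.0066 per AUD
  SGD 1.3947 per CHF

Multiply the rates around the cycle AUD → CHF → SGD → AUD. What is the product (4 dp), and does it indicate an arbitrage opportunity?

0.9768 (arbitrage exists)

Around AUD → CHF → SGD → AUD: 1 ÷ 1.4184 × 1.3947 ÷ 1.0066 = 0.976844
Product < 1; profitable direction is AUD → SGD → CHF → AUD.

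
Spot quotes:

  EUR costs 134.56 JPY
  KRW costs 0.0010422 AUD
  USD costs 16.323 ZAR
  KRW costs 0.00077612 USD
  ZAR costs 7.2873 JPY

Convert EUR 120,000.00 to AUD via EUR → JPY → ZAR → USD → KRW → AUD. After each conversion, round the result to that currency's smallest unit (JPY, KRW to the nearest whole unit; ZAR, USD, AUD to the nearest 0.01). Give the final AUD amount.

EUR 120,000.00 × 134.56 = JPY 16,147,200
JPY 16,147,200 ÷ 7.2873 = ZAR 2,215,800.09
ZAR 2,215,800.09 ÷ 16.323 = USD 135,747.11
USD 135,747.11 ÷ 0.00077612 = KRW 174,904,796
KRW 174,904,796 × 0.0010422 = AUD 182,285.78

AUD 182,285.78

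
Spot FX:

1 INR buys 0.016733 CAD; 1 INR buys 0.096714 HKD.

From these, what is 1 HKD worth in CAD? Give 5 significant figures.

HKD/CAD = 0.17302

1 HKD ÷ 0.096714 = 10.3398 INR
10.3398 INR × 0.016733 = 0.173015 CAD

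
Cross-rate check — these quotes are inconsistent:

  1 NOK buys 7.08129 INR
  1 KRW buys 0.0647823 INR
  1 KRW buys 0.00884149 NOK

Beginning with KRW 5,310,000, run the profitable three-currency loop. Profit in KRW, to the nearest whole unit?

Profitable loop is KRW → INR → NOK → KRW:
KRW 5,310,000 × 0.0647823 = INR 343,994.01
INR 343,994.01 ÷ 7.08129 = NOK 48,577.87
NOK 48,577.87 ÷ 0.00884149 = KRW 5,494,309
Profit = KRW 5,494,309 − KRW 5,310,000

Profit: KRW 184,309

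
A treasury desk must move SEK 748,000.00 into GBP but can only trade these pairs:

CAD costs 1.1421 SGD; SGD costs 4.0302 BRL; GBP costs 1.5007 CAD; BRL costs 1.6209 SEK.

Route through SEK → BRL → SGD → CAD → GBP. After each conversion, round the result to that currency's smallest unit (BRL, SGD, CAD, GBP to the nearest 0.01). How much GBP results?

GBP 66,806.81

SEK 748,000.00 ÷ 1.6209 = BRL 461,472.02
BRL 461,472.02 ÷ 4.0302 = SGD 114,503.50
SGD 114,503.50 ÷ 1.1421 = CAD 100,256.98
CAD 100,256.98 ÷ 1.5007 = GBP 66,806.81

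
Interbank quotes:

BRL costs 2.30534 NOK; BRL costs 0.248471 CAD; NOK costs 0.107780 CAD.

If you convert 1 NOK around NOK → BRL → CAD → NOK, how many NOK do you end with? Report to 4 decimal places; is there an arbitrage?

1.0000 (no arbitrage)

Around NOK → BRL → CAD → NOK: 1 ÷ 2.30534 × 0.248471 ÷ 0.107780 = 1.000006
Product ≈ 1 (deviation 0.001%, within rounding noise).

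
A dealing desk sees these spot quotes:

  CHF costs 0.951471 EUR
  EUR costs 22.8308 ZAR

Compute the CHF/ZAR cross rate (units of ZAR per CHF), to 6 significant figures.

CHF/ZAR = 21.7228

1 CHF × 0.951471 = 0.951471 EUR
0.951471 EUR × 22.8308 = 21.7228 ZAR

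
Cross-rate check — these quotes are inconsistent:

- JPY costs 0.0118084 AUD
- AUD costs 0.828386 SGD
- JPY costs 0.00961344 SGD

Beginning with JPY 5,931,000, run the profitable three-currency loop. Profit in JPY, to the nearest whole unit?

Profit: JPY 103,939

Profitable loop is JPY → AUD → SGD → JPY:
JPY 5,931,000 × 0.0118084 = AUD 70,035.62
AUD 70,035.62 × 0.828386 = SGD 58,016.53
SGD 58,016.53 ÷ 0.00961344 = JPY 6,034,939
Profit = JPY 6,034,939 − JPY 5,931,000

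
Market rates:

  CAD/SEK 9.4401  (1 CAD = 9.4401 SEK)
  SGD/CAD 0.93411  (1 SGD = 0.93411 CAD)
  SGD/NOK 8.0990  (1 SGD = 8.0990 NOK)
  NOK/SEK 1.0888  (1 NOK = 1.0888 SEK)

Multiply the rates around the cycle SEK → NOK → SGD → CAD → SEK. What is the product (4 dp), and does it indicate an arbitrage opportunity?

1.0000 (no arbitrage)

Around SEK → NOK → SGD → CAD → SEK: 1 ÷ 1.0888 ÷ 8.0990 × 0.93411 × 9.4401 = 0.999989
Product ≈ 1 (deviation 0.001%, within rounding noise).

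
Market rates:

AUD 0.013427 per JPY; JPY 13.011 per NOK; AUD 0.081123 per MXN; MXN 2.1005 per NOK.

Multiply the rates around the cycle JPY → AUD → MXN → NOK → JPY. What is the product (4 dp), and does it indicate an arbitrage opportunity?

Around JPY → AUD → MXN → NOK → JPY: 1 × 0.013427 ÷ 0.081123 ÷ 2.1005 × 13.011 = 1.025234
Product > 1; profitable direction is JPY → AUD → MXN → NOK → JPY.

1.0252 (arbitrage exists)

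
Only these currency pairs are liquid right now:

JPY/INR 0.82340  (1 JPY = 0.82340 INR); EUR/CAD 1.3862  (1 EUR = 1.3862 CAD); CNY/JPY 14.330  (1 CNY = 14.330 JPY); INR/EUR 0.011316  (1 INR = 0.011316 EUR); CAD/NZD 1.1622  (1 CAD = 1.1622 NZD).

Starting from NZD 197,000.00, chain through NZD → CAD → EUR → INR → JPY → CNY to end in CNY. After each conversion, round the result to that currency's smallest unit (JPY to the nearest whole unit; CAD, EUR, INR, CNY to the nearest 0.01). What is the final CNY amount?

NZD 197,000.00 ÷ 1.1622 = CAD 169,506.11
CAD 169,506.11 ÷ 1.3862 = EUR 122,281.14
EUR 122,281.14 ÷ 0.011316 = INR 10,806,039.24
INR 10,806,039.24 ÷ 0.82340 = JPY 13,123,681
JPY 13,123,681 ÷ 14.330 = CNY 915,818.63

CNY 915,818.63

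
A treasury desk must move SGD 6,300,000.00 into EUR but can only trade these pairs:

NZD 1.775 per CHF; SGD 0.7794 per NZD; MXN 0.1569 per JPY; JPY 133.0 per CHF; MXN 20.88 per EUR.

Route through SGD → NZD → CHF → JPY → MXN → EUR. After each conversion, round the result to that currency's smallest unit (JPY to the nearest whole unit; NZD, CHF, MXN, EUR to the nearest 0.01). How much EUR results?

SGD 6,300,000.00 ÷ 0.7794 = NZD 8,083,140.88
NZD 8,083,140.88 ÷ 1.775 = CHF 4,553,882.19
CHF 4,553,882.19 × 133.0 = JPY 605,666,331
JPY 605,666,331 × 0.1569 = MXN 95,029,047.33
MXN 95,029,047.33 ÷ 20.88 = EUR 4,551,199.58

EUR 4,551,199.58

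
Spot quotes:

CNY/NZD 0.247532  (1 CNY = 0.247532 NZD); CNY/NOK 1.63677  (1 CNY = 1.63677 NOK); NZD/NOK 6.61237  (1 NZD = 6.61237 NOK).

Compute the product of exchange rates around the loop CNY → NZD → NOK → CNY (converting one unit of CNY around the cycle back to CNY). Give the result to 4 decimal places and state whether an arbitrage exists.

1.0000 (no arbitrage)

Around CNY → NZD → NOK → CNY: 1 × 0.247532 × 6.61237 ÷ 1.63677 = 1.000002
Product ≈ 1 (deviation 0.000%, within rounding noise).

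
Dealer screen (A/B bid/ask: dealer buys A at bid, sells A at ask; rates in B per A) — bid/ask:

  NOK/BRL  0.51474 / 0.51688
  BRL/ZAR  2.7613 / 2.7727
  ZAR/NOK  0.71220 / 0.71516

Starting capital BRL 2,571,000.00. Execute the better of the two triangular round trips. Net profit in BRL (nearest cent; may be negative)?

Best loop BRL → ZAR → NOK → BRL:
BRL 2,571,000.00 × 2.7613 (sell BRL at bid) = ZAR 7,099,302.30
ZAR 7,099,302.30 × 0.71220 (sell ZAR at bid) = NOK 5,056,123.10
NOK 5,056,123.10 × 0.51474 (sell NOK at bid) = BRL 2,602,588.80

Net profit: BRL 31,588.80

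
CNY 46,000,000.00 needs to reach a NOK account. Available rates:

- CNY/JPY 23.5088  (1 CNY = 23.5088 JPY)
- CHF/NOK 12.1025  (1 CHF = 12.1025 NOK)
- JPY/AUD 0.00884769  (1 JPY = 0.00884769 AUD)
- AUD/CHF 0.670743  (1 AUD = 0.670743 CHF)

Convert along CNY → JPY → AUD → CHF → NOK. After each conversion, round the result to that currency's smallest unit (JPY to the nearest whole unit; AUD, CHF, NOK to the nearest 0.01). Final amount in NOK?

CNY 46,000,000.00 × 23.5088 = JPY 1,081,404,800
JPY 1,081,404,800 × 0.00884769 = AUD 9,567,934.43
AUD 9,567,934.43 × 0.670743 = CHF 6,417,625.04
CHF 6,417,625.04 × 12.1025 = NOK 77,669,307.05

NOK 77,669,307.05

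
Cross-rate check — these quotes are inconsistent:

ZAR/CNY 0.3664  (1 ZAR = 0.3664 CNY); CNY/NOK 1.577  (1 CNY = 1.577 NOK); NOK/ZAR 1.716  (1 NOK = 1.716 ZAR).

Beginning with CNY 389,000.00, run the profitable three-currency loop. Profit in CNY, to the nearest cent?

Profit: CNY 3,324.26

Profitable loop is CNY → ZAR → NOK → CNY:
CNY 389,000.00 ÷ 0.3664 = ZAR 1,061,681.22
ZAR 1,061,681.22 ÷ 1.716 = NOK 618,695.35
NOK 618,695.35 ÷ 1.577 = CNY 392,324.26
Profit = CNY 392,324.26 − CNY 389,000.00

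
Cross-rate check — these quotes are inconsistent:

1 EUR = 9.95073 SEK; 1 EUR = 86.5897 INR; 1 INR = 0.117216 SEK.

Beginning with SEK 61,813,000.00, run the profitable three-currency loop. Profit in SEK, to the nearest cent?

Profitable loop is SEK → EUR → INR → SEK:
SEK 61,813,000.00 ÷ 9.95073 = EUR 6,211,906.06
EUR 6,211,906.06 × 86.5897 = INR 537,887,082.26
INR 537,887,082.26 × 0.117216 = SEK 63,048,972.23
Profit = SEK 63,048,972.23 − SEK 61,813,000.00

Profit: SEK 1,235,972.23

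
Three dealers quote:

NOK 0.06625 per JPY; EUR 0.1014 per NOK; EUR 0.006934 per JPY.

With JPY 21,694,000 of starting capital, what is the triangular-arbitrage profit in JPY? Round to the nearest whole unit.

Profit: JPY 698,348

Profitable loop is JPY → EUR → NOK → JPY:
JPY 21,694,000 × 0.006934 = EUR 150,426.20
EUR 150,426.20 ÷ 0.1014 = NOK 1,483,493.06
NOK 1,483,493.06 ÷ 0.06625 = JPY 22,392,348
Profit = JPY 22,392,348 − JPY 21,694,000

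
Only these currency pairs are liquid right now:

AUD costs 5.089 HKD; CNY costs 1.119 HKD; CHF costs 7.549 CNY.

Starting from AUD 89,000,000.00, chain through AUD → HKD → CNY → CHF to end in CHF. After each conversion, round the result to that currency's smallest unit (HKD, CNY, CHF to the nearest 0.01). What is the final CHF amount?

CHF 53,617,053.72

AUD 89,000,000.00 × 5.089 = HKD 452,921,000.00
HKD 452,921,000.00 ÷ 1.119 = CNY 404,755,138.52
CNY 404,755,138.52 ÷ 7.549 = CHF 53,617,053.72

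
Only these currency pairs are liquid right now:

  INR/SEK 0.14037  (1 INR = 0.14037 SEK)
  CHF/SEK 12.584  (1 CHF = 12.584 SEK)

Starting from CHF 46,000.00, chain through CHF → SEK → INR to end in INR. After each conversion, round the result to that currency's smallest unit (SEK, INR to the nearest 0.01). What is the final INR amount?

INR 4,123,844.13

CHF 46,000.00 × 12.584 = SEK 578,864.00
SEK 578,864.00 ÷ 0.14037 = INR 4,123,844.13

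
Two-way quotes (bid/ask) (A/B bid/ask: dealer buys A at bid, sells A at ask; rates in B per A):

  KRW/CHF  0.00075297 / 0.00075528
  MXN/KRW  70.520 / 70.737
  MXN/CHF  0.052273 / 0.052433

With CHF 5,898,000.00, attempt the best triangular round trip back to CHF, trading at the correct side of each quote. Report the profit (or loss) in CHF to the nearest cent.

Net profit: CHF 74,965.94

Best loop CHF → MXN → KRW → CHF:
CHF 5,898,000.00 ÷ 0.052433 (buy MXN at ask) = MXN 112,486,411.23
MXN 112,486,411.23 × 70.520 (sell MXN at bid) = KRW 7,932,541,720
KRW 7,932,541,720 × 0.00075297 (sell KRW at bid) = CHF 5,972,965.94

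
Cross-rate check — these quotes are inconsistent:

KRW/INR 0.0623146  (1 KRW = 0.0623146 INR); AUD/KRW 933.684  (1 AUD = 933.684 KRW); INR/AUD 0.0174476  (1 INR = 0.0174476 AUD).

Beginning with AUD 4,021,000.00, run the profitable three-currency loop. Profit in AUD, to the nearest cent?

Profitable loop is AUD → KRW → INR → AUD:
AUD 4,021,000.00 × 933.684 = KRW 3,754,343,364
KRW 3,754,343,364 × 0.0623146 = INR 233,950,404.99
INR 233,950,404.99 × 0.0174476 = AUD 4,081,873.09
Profit = AUD 4,081,873.09 − AUD 4,021,000.00

Profit: AUD 60,873.09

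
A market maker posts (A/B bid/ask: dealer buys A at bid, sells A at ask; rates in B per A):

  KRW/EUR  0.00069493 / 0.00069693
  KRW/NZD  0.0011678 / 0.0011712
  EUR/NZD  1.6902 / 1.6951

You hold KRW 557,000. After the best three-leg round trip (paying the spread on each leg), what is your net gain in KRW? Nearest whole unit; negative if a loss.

Net profit: KRW 1,603

Best loop KRW → EUR → NZD → KRW:
KRW 557,000 × 0.00069493 (sell KRW at bid) = EUR 387.08
EUR 387.08 × 1.6902 (sell EUR at bid) = NZD 654.24
NZD 654.24 ÷ 0.0011712 (buy KRW at ask) = KRW 558,603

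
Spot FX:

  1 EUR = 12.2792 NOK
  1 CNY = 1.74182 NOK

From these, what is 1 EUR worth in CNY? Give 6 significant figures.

EUR/CNY = 7.04964

1 EUR × 12.2792 = 12.2792 NOK
12.2792 NOK ÷ 1.74182 = 7.04964 CNY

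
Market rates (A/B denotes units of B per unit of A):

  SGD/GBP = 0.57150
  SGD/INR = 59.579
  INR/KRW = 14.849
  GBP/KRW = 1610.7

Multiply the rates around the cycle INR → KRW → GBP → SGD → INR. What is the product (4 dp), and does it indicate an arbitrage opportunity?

0.9611 (arbitrage exists)

Around INR → KRW → GBP → SGD → INR: 1 × 14.849 ÷ 1610.7 ÷ 0.57150 × 59.579 = 0.961080
Product < 1; profitable direction is INR → SGD → GBP → KRW → INR.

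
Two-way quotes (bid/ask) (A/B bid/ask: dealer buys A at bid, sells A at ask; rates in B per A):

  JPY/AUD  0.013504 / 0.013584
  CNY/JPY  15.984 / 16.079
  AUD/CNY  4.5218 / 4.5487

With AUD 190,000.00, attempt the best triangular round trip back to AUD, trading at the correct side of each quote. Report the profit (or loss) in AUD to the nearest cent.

Best loop AUD → JPY → CNY → AUD:
AUD 190,000.00 ÷ 0.013584 (buy JPY at ask) = JPY 13,987,044
JPY 13,987,044 ÷ 16.079 (buy CNY at ask) = CNY 869,895.12
CNY 869,895.12 ÷ 4.5487 (buy AUD at ask) = AUD 191,240.38

Net profit: AUD 1,240.38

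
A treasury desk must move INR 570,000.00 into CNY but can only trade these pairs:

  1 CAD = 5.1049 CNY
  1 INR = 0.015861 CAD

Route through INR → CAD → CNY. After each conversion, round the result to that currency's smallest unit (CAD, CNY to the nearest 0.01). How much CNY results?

INR 570,000.00 × 0.015861 = CAD 9,040.77
CAD 9,040.77 × 5.1049 = CNY 46,152.23

CNY 46,152.23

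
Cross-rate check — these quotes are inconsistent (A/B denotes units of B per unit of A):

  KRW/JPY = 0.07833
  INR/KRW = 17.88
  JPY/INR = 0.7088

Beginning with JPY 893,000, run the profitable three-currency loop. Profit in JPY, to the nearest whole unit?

Profitable loop is JPY → KRW → INR → JPY:
JPY 893,000 ÷ 0.07833 = KRW 11,400,485
KRW 11,400,485 ÷ 17.88 = INR 637,611.03
INR 637,611.03 ÷ 0.7088 = JPY 899,564
Profit = JPY 899,564 − JPY 893,000

Profit: JPY 6,564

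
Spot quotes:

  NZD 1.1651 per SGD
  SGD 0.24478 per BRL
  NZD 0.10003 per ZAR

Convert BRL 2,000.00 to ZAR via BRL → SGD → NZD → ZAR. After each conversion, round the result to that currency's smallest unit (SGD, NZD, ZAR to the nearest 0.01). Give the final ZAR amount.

BRL 2,000.00 × 0.24478 = SGD 489.56
SGD 489.56 × 1.1651 = NZD 570.39
NZD 570.39 ÷ 0.10003 = ZAR 5,702.19

ZAR 5,702.19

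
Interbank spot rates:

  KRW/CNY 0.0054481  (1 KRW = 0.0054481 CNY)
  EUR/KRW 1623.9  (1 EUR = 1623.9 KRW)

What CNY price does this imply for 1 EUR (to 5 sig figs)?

1 EUR × 1623.9 = 1623.9 KRW
1623.9 KRW × 0.0054481 = 8.84717 CNY

EUR/CNY = 8.8472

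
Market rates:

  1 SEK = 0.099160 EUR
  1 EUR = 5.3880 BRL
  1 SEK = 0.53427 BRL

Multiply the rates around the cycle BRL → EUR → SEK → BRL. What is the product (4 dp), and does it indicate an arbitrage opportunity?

Around BRL → EUR → SEK → BRL: 1 ÷ 5.3880 ÷ 0.099160 × 0.53427 = 0.999992
Product ≈ 1 (deviation 0.001%, within rounding noise).

1.0000 (no arbitrage)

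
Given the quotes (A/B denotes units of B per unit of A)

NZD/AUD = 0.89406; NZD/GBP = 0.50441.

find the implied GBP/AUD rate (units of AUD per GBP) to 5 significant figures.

GBP/AUD = 1.7725

1 GBP ÷ 0.50441 = 1.98251 NZD
1.98251 NZD × 0.89406 = 1.77249 AUD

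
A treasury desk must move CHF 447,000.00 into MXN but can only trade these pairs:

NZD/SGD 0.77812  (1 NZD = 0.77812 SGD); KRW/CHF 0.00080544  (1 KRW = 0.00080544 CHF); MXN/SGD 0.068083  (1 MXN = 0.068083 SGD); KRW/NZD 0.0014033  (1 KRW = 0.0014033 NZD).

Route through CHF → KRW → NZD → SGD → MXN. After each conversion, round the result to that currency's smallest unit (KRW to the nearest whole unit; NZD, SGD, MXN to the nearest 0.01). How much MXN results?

CHF 447,000.00 ÷ 0.00080544 = KRW 554,976,162
KRW 554,976,162 × 0.0014033 = NZD 778,798.05
NZD 778,798.05 × 0.77812 = SGD 605,998.34
SGD 605,998.34 ÷ 0.068083 = MXN 8,900,875.99

MXN 8,900,875.99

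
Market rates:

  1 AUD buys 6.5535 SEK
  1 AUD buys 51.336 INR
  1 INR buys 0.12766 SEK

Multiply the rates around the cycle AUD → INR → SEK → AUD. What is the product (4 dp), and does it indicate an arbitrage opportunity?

Around AUD → INR → SEK → AUD: 1 × 51.336 × 0.12766 ÷ 6.5535 = 1.000008
Product ≈ 1 (deviation 0.001%, within rounding noise).

1.0000 (no arbitrage)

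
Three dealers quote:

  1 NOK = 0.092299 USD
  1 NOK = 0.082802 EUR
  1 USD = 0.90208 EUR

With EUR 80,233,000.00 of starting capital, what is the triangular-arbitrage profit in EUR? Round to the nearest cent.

Profit: EUR 444,838.53

Profitable loop is EUR → NOK → USD → EUR:
EUR 80,233,000.00 ÷ 0.082802 = NOK 968,974,179.37
NOK 968,974,179.37 × 0.092299 = USD 89,435,347.78
USD 89,435,347.78 × 0.90208 = EUR 80,677,838.53
Profit = EUR 80,677,838.53 − EUR 80,233,000.00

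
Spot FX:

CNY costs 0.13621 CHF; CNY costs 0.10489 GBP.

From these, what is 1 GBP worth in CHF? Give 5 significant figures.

1 GBP ÷ 0.10489 = 9.5338 CNY
9.5338 CNY × 0.13621 = 1.2986 CHF

GBP/CHF = 1.2986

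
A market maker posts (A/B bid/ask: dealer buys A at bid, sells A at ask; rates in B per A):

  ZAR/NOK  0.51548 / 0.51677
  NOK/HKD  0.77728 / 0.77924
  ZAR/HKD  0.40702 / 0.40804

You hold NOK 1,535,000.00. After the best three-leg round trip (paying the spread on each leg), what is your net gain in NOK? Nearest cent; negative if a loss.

Best loop NOK → ZAR → HKD → NOK:
NOK 1,535,000.00 ÷ 0.51677 (buy ZAR at ask) = ZAR 2,970,373.67
ZAR 2,970,373.67 × 0.40702 (sell ZAR at bid) = HKD 1,209,001.49
HKD 1,209,001.49 ÷ 0.77924 (buy NOK at ask) = NOK 1,551,513.64

Net profit: NOK 16,513.64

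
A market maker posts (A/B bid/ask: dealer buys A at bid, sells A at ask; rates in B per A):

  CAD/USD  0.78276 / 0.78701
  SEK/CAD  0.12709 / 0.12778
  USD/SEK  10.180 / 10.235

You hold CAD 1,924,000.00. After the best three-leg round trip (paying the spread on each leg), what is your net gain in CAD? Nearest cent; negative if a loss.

Net profit: CAD 24,466.08

Best loop CAD → USD → SEK → CAD:
CAD 1,924,000.00 × 0.78276 (sell CAD at bid) = USD 1,506,030.24
USD 1,506,030.24 × 10.180 (sell USD at bid) = SEK 15,331,387.84
SEK 15,331,387.84 × 0.12709 (sell SEK at bid) = CAD 1,948,466.08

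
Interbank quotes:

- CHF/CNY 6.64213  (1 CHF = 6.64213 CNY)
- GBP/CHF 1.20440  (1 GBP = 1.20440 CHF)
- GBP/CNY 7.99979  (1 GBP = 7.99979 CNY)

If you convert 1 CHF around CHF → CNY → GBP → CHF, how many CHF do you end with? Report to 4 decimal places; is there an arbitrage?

Around CHF → CNY → GBP → CHF: 1 × 6.64213 ÷ 7.99979 × 1.20440 = 0.999999
Product ≈ 1 (deviation 0.000%, within rounding noise).

1.0000 (no arbitrage)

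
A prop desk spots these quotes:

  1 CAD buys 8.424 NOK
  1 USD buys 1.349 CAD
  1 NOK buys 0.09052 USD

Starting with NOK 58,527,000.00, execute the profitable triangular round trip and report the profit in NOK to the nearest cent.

Profitable loop is NOK → USD → CAD → NOK:
NOK 58,527,000.00 × 0.09052 = USD 5,297,864.04
USD 5,297,864.04 × 1.349 = CAD 7,146,818.59
CAD 7,146,818.59 × 8.424 = NOK 60,204,799.80
Profit = NOK 60,204,799.80 − NOK 58,527,000.00

Profit: NOK 1,677,799.80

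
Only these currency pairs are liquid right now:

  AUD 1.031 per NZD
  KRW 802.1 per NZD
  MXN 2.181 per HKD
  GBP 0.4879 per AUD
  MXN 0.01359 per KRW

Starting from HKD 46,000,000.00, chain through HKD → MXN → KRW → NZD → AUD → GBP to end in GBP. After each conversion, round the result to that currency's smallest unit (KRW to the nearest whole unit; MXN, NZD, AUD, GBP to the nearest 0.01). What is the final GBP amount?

GBP 4,629,723.00

HKD 46,000,000.00 × 2.181 = MXN 100,326,000.00
MXN 100,326,000.00 ÷ 0.01359 = KRW 7,382,339,956
KRW 7,382,339,956 ÷ 802.1 = NZD 9,203,765.06
NZD 9,203,765.06 × 1.031 = AUD 9,489,081.78
AUD 9,489,081.78 × 0.4879 = GBP 4,629,723.00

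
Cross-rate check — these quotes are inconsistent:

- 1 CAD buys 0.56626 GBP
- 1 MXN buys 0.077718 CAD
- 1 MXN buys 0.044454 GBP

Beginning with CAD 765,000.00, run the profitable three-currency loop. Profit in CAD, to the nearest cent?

Profitable loop is CAD → MXN → GBP → CAD:
CAD 765,000.00 ÷ 0.077718 = MXN 9,843,279.55
MXN 9,843,279.55 × 0.044454 = GBP 437,573.15
GBP 437,573.15 ÷ 0.56626 = CAD 772,742.47
Profit = CAD 772,742.47 − CAD 765,000.00

Profit: CAD 7,742.47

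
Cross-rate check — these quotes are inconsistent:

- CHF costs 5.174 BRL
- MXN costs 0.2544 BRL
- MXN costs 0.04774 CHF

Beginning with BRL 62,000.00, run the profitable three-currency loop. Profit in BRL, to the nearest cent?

Profit: BRL 1,855.74

Profitable loop is BRL → CHF → MXN → BRL:
BRL 62,000.00 ÷ 5.174 = CHF 11,982.99
CHF 11,982.99 ÷ 0.04774 = MXN 251,005.28
MXN 251,005.28 × 0.2544 = BRL 63,855.74
Profit = BRL 63,855.74 − BRL 62,000.00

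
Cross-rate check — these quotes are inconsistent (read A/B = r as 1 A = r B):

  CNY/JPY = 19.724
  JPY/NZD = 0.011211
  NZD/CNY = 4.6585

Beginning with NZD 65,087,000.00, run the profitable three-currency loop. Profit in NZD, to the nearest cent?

Profitable loop is NZD → CNY → JPY → NZD:
NZD 65,087,000.00 × 4.6585 = CNY 303,207,789.50
CNY 303,207,789.50 × 19.724 = JPY 5,980,470,440
JPY 5,980,470,440 × 0.011211 = NZD 67,047,054.10
Profit = NZD 67,047,054.10 − NZD 65,087,000.00

Profit: NZD 1,960,054.10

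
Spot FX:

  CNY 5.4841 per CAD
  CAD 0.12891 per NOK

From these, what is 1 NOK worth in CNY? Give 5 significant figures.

1 NOK × 0.12891 = 0.12891 CAD
0.12891 CAD × 5.4841 = 0.706955 CNY

NOK/CNY = 0.70696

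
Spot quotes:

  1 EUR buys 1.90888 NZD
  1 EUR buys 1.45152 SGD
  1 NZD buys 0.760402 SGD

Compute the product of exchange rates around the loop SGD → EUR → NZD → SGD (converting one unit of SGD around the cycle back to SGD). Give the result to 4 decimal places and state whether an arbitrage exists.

1.0000 (no arbitrage)

Around SGD → EUR → NZD → SGD: 1 ÷ 1.45152 × 1.90888 × 0.760402 = 0.999997
Product ≈ 1 (deviation 0.000%, within rounding noise).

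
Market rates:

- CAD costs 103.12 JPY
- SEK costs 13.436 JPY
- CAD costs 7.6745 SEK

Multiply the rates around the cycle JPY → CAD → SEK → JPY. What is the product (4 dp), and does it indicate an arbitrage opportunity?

Around JPY → CAD → SEK → JPY: 1 ÷ 103.12 × 7.6745 × 13.436 = 0.999947
Product ≈ 1 (deviation 0.005%, within rounding noise).

0.9999 (no arbitrage)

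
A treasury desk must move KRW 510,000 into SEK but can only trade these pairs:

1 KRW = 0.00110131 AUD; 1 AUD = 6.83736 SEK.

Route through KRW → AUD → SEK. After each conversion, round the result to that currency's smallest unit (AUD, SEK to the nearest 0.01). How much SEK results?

SEK 3,840.34

KRW 510,000 × 0.00110131 = AUD 561.67
AUD 561.67 × 6.83736 = SEK 3,840.34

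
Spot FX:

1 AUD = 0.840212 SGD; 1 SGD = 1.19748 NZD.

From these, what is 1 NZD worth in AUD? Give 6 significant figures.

1 NZD ÷ 1.19748 = 0.835087 SGD
0.835087 SGD ÷ 0.840212 = 0.9939 AUD

NZD/AUD = 0.993900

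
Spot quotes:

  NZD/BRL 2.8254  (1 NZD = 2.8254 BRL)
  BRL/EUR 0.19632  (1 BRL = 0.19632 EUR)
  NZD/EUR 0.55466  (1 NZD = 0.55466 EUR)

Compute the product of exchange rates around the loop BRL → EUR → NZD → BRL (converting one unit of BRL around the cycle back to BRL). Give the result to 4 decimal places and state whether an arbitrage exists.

1.0000 (no arbitrage)

Around BRL → EUR → NZD → BRL: 1 × 0.19632 ÷ 0.55466 × 2.8254 = 1.000041
Product ≈ 1 (deviation 0.004%, within rounding noise).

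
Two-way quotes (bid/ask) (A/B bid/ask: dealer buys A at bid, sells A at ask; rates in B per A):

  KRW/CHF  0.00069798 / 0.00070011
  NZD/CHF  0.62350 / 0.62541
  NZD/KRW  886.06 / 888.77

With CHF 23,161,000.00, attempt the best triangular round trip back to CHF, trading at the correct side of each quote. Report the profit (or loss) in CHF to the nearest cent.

Best loop CHF → KRW → NZD → CHF:
CHF 23,161,000.00 ÷ 0.00070011 (buy KRW at ask) = KRW 33,081,944,266
KRW 33,081,944,266 ÷ 888.77 (buy NZD at ask) = NZD 37,222,165.76
NZD 37,222,165.76 × 0.62350 (sell NZD at bid) = CHF 23,208,020.35

Net profit: CHF 47,020.35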